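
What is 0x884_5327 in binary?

0b1000100001000101001100100111

Expand each hex digit to 4 bits: 8=1000 8=1000 4=0100 5=0101 3=0011 2=0010 7=0111.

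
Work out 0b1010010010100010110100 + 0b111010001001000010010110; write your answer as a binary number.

Add column by column in base 2, right to left:
  0+0 = 0
  0+1 = 1
  1+1 = 0 carry 1
  0+0+1 = 1
  1+1 = 0 carry 1
  1+0+1 = 0 carry 1
  0+0+1 = 1
  1+1 = 0 carry 1
  0+0+1 = 1
  0+0 = 0
  0+0 = 0
  1+0 = 1
  0+1 = 1
  1+0 = 1
  0+0 = 0
  0+1 = 1
  1+0 = 1
  0+0 = 0
  0+0 = 0
  1+1 = 0 carry 1
  0+0+1 = 1
  1+1 = 0 carry 1
  0+1+1 = 0 carry 1
  0+1+1 = 0 carry 1
  final carry 1

0b1000100011011100101001010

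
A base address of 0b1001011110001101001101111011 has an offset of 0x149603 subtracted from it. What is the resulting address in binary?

0b1001011001000011110101111000

0x149603 = 0b101001001011000000011 in binary.
Subtract column by column in base 2:
  1-1 → 0
  1-1 → 0
  0-0 → 0
  1-0 → 1
  1-0 → 1
  1-0 → 1
  1-0 → 1
  0-0 → 0
  1-0 → 1
  1-1 → 0
  0-1 → 1 (borrow)
  0-0-1 → 1 (borrow)
  1-1-1 → 1 (borrow)
  0-0-1 → 1 (borrow)
  1-0-1 → 0
  1-1 → 0
  0-0 → 0
  0-0 → 0
  0-1 → 1 (borrow)
  1-0-1 → 0
  1-1 → 0
  1-0 → 1
  1-0 → 1
  0-0 → 0
  1-0 → 1
  0-0 → 0
  0-0 → 0
  1-0 → 1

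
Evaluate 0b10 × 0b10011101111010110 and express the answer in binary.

Multiply each base-2 digit by 2, carrying:
  0×2 = 0 → write 0
  1×2 = 2 → write 0 carry 1
  1×2+1 = 3 → write 1 carry 1
  0×2+1 = 1 → write 1
  1×2 = 2 → write 0 carry 1
  0×2+1 = 1 → write 1
  1×2 = 2 → write 0 carry 1
  1×2+1 = 3 → write 1 carry 1
  1×2+1 = 3 → write 1 carry 1
  1×2+1 = 3 → write 1 carry 1
  0×2+1 = 1 → write 1
  1×2 = 2 → write 0 carry 1
  1×2+1 = 3 → write 1 carry 1
  1×2+1 = 3 → write 1 carry 1
  0×2+1 = 1 → write 1
  0×2 = 0 → write 0
  1×2 = 2 → write 0 carry 1
  remaining carry: 1

0b100111011110101100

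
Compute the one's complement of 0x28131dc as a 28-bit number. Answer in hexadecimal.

0xd7ece23

Each hex digit d becomes f−d:
  2→d, 8→7, 1→e, 3→c, 1→e, d→2, c→3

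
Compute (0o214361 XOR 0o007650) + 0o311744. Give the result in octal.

0o525475

First 0o214361 XOR 0o007650 = 0o213531.
Add column by column in base 8, right to left:
  1+4 = 5
  3+4 = 7
  5+7 = 4 carry 1
  3+1+1 = 5
  1+1 = 2
  2+3 = 5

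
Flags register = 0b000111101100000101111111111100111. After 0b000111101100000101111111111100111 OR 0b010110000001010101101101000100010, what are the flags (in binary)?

OR bit by bit (1 where either bit is 1):
  000111101100000101111111111100111
| 010110000001010101101101000100010
= 010111101101010101111111111100111

0b010111101101010101111111111100111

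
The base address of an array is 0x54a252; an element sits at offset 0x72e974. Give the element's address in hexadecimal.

Add column by column in base 16, right to left:
  2+4 = 6
  5+7 = c
  2+9 = b
  a+e = 8 carry 1
  4+2+1 = 7
  5+7 = c

0xc78bc6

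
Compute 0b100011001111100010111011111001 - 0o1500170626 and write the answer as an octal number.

0b100011001111100010111011111001 = 0o4317427371 in octal.
Subtract column by column in base 8:
  1-6 → 3 (borrow)
  7-2-1 → 4
  3-6 → 5 (borrow)
  7-0-1 → 6
  2-7 → 3 (borrow)
  4-1-1 → 2
  7-0 → 7
  1-0 → 1
  3-5 → 6 (borrow)
  4-1-1 → 2

0o2617236543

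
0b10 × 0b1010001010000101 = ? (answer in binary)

0b10100010100001010

Multiply each base-2 digit by 2, carrying:
  1×2 = 2 → write 0 carry 1
  0×2+1 = 1 → write 1
  1×2 = 2 → write 0 carry 1
  0×2+1 = 1 → write 1
  0×2 = 0 → write 0
  0×2 = 0 → write 0
  0×2 = 0 → write 0
  1×2 = 2 → write 0 carry 1
  0×2+1 = 1 → write 1
  1×2 = 2 → write 0 carry 1
  0×2+1 = 1 → write 1
  0×2 = 0 → write 0
  0×2 = 0 → write 0
  1×2 = 2 → write 0 carry 1
  0×2+1 = 1 → write 1
  1×2 = 2 → write 0 carry 1
  remaining carry: 1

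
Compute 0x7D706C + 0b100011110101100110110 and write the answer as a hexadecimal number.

0b100011110101100110110 = 0x11EB36 in hexadecimal.
Add column by column in base 16, right to left:
  C+6 = 2 carry 1
  6+3+1 = A
  0+B = B
  7+E = 5 carry 1
  D+1+1 = F
  7+1 = 8

0x8F5BA2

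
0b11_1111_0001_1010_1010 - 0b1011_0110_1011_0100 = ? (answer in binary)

Subtract column by column in base 2:
  0-0 → 0
  1-0 → 1
  0-1 → 1 (borrow)
  1-0-1 → 0
  0-1 → 1 (borrow)
  1-1-1 → 1 (borrow)
  0-0-1 → 1 (borrow)
  1-1-1 → 1 (borrow)
  1-0-1 → 0
  0-1 → 1 (borrow)
  0-1-1 → 0 (borrow)
  0-0-1 → 1 (borrow)
  1-1-1 → 1 (borrow)
  1-1-1 → 1 (borrow)
  1-0-1 → 0
  1-1 → 0
  1-0 → 1
  1-0 → 1

0b110011101011110110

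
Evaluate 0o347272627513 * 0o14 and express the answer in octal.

Multiply each base-8 digit by 12, carrying:
  3×12 = 36 → write 4 carry 4
  1×12+4 = 16 → write 0 carry 2
  5×12+2 = 62 → write 6 carry 7
  7×12+7 = 91 → write 3 carry 11
  2×12+11 = 35 → write 3 carry 4
  6×12+4 = 76 → write 4 carry 9
  2×12+9 = 33 → write 1 carry 4
  7×12+4 = 88 → write 0 carry 11
  2×12+11 = 35 → write 3 carry 4
  7×12+4 = 88 → write 0 carry 11
  4×12+11 = 59 → write 3 carry 7
  3×12+7 = 43 → write 3 carry 5
  remaining carry: 5

0o5330301433604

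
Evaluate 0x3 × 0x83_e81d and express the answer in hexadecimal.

Multiply each base-16 digit by 3, carrying:
  d×3 = 39 → write 7 carry 2
  1×3+2 = 5 → write 5
  8×3 = 24 → write 8 carry 1
  e×3+1 = 43 → write b carry 2
  3×3+2 = 11 → write b
  8×3 = 24 → write 8 carry 1
  remaining carry: 1

0x18bb857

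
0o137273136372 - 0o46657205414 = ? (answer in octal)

Subtract column by column in base 8:
  2-4 → 6 (borrow)
  7-1-1 → 5
  3-4 → 7 (borrow)
  6-5-1 → 0
  3-0 → 3
  1-2 → 7 (borrow)
  3-7-1 → 3 (borrow)
  7-5-1 → 1
  2-6 → 4 (borrow)
  7-6-1 → 0
  3-4 → 7 (borrow)
  1-0-1 → 0

0o70413730756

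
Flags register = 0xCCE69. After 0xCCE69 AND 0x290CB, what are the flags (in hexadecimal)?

0x08049

AND each hex digit independently (no carries):
  C&2=0, C&9=8, E&0=0, 6&C=4, 9&B=9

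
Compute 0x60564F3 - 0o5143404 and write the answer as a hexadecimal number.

0o5143404 = 0x14C704 in hexadecimal.
Subtract column by column in base 16:
  3-4 → F (borrow)
  F-0-1 → E
  4-7 → D (borrow)
  6-C-1 → 9 (borrow)
  5-4-1 → 0
  0-1 → F (borrow)
  6-0-1 → 5

0x5F09DEF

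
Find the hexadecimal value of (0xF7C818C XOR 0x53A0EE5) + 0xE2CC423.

0x1873538C

First 0xF7C818C XOR 0x53A0EE5 = 0xA468F69.
Add column by column in base 16, right to left:
  9+3 = C
  6+2 = 8
  F+4 = 3 carry 1
  8+C+1 = 5 carry 1
  6+C+1 = 3 carry 1
  4+2+1 = 7
  A+E = 8 carry 1
  final carry 1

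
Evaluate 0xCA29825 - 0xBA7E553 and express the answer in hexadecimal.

0xFAB2D2

Subtract column by column in base 16:
  5-3 → 2
  2-5 → D (borrow)
  8-5-1 → 2
  9-E → B (borrow)
  2-7-1 → A (borrow)
  A-A-1 → F (borrow)
  C-B-1 → 0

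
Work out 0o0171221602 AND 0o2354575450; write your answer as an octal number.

0o0150021400

AND each oct digit independently (no carries):
  0&2=0, 1&3=1, 7&5=5, 1&4=0, 2&5=0, 2&7=2, 1&5=1, 6&4=4, 0&5=0, 2&0=0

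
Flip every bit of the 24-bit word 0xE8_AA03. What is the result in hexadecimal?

0x1755FC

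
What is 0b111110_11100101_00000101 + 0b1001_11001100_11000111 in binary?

0b10010001011000111001100

Add column by column in base 2, right to left:
  1+1 = 0 carry 1
  0+1+1 = 0 carry 1
  1+1+1 = 1 carry 1
  0+0+1 = 1
  0+0 = 0
  0+0 = 0
  0+1 = 1
  0+1 = 1
  1+0 = 1
  0+0 = 0
  1+1 = 0 carry 1
  0+1+1 = 0 carry 1
  0+0+1 = 1
  1+0 = 1
  1+1 = 0 carry 1
  1+1+1 = 1 carry 1
  0+1+1 = 0 carry 1
  1+0+1 = 0 carry 1
  1+0+1 = 0 carry 1
  1+1+1 = 1 carry 1
  1+0+1 = 0 carry 1
  1+0+1 = 0 carry 1
  final carry 1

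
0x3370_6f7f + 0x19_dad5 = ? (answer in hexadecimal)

0x338a4a54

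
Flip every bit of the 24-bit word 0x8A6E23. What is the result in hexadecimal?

0x7591DC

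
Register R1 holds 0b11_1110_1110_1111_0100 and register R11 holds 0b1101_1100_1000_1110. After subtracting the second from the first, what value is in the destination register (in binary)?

0b110001001001100110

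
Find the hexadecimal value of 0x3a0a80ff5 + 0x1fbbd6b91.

0x59c657b86

Add column by column in base 16, right to left:
  5+1 = 6
  f+9 = 8 carry 1
  f+b+1 = b carry 1
  0+6+1 = 7
  8+d = 5 carry 1
  a+b+1 = 6 carry 1
  0+b+1 = c
  a+f = 9 carry 1
  3+1+1 = 5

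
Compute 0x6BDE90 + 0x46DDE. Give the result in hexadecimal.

0x704C6E

Add column by column in base 16, right to left:
  0+E = E
  9+D = 6 carry 1
  E+D+1 = C carry 1
  D+6+1 = 4 carry 1
  B+4+1 = 0 carry 1
  6+0+1 = 7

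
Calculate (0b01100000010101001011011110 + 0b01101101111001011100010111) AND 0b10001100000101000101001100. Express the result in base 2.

0b10001100000100000101000100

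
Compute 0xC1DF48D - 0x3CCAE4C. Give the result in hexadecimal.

0x8514641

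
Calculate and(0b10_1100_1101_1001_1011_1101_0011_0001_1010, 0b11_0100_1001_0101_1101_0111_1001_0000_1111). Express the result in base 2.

AND bit by bit (1 only where both bits are 1):
  1011001101100110111101001100011010
& 1101001001010111010111100100001111
= 1001001001000110010101000100001010

0b1001001001000110010101000100001010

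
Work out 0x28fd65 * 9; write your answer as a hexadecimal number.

Multiply each base-16 digit by 9, carrying:
  5×9 = 45 → write d carry 2
  6×9+2 = 56 → write 8 carry 3
  d×9+3 = 120 → write 8 carry 7
  f×9+7 = 142 → write e carry 8
  8×9+8 = 80 → write 0 carry 5
  2×9+5 = 23 → write 7 carry 1
  remaining carry: 1

0x170e88d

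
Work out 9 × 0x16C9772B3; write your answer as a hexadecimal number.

Multiply each base-16 digit by 9, carrying:
  3×9 = 27 → write B carry 1
  B×9+1 = 100 → write 4 carry 6
  2×9+6 = 24 → write 8 carry 1
  7×9+1 = 64 → write 0 carry 4
  7×9+4 = 67 → write 3 carry 4
  9×9+4 = 85 → write 5 carry 5
  C×9+5 = 113 → write 1 carry 7
  6×9+7 = 61 → write D carry 3
  1×9+3 = 12 → write C

0xCD153084B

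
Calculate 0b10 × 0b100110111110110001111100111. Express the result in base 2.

0b1001101111101100011111001110

Multiply each base-2 digit by 2, carrying:
  1×2 = 2 → write 0 carry 1
  1×2+1 = 3 → write 1 carry 1
  1×2+1 = 3 → write 1 carry 1
  0×2+1 = 1 → write 1
  0×2 = 0 → write 0
  1×2 = 2 → write 0 carry 1
  1×2+1 = 3 → write 1 carry 1
  1×2+1 = 3 → write 1 carry 1
  1×2+1 = 3 → write 1 carry 1
  1×2+1 = 3 → write 1 carry 1
  0×2+1 = 1 → write 1
  0×2 = 0 → write 0
  0×2 = 0 → write 0
  1×2 = 2 → write 0 carry 1
  1×2+1 = 3 → write 1 carry 1
  0×2+1 = 1 → write 1
  1×2 = 2 → write 0 carry 1
  1×2+1 = 3 → write 1 carry 1
  1×2+1 = 3 → write 1 carry 1
  1×2+1 = 3 → write 1 carry 1
  1×2+1 = 3 → write 1 carry 1
  0×2+1 = 1 → write 1
  1×2 = 2 → write 0 carry 1
  1×2+1 = 3 → write 1 carry 1
  0×2+1 = 1 → write 1
  0×2 = 0 → write 0
  1×2 = 2 → write 0 carry 1
  remaining carry: 1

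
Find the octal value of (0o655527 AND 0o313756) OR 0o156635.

0o655527 AND 0o313756 = 0o211506.
Then OR with 0o156635.

0o357737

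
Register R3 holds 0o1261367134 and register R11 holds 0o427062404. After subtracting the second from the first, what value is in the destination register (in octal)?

0o632304530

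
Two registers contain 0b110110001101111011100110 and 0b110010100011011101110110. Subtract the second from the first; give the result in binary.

0b11101010011101110000

Subtract column by column in base 2:
  0-0 → 0
  1-1 → 0
  1-1 → 0
  0-0 → 0
  0-1 → 1 (borrow)
  1-1-1 → 1 (borrow)
  1-1-1 → 1 (borrow)
  1-0-1 → 0
  0-1 → 1 (borrow)
  1-1-1 → 1 (borrow)
  1-1-1 → 1 (borrow)
  1-0-1 → 0
  1-1 → 0
  0-1 → 1 (borrow)
  1-0-1 → 0
  1-0 → 1
  0-0 → 0
  0-1 → 1 (borrow)
  0-0-1 → 1 (borrow)
  1-1-1 → 1 (borrow)
  1-0-1 → 0
  0-0 → 0
  1-1 → 0
  1-1 → 0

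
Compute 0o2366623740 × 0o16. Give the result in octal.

Multiply each base-8 digit by 14, carrying:
  0×14 = 0 → write 0
  4×14 = 56 → write 0 carry 7
  7×14+7 = 105 → write 1 carry 13
  3×14+13 = 55 → write 7 carry 6
  2×14+6 = 34 → write 2 carry 4
  6×14+4 = 88 → write 0 carry 11
  6×14+11 = 95 → write 7 carry 11
  6×14+11 = 95 → write 7 carry 11
  3×14+11 = 53 → write 5 carry 6
  2×14+6 = 34 → write 2 carry 4
  remaining carry: 4

0o42577027100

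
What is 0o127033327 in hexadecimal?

0x15C36D7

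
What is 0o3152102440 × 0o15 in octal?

Multiply each base-8 digit by 13, carrying:
  0×13 = 0 → write 0
  4×13 = 52 → write 4 carry 6
  4×13+6 = 58 → write 2 carry 7
  2×13+7 = 33 → write 1 carry 4
  0×13+4 = 4 → write 4
  1×13 = 13 → write 5 carry 1
  2×13+1 = 27 → write 3 carry 3
  5×13+3 = 68 → write 4 carry 8
  1×13+8 = 21 → write 5 carry 2
  3×13+2 = 41 → write 1 carry 5
  remaining carry: 5

0o51543541240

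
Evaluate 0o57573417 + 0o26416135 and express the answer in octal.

Add column by column in base 8, right to left:
  7+5 = 4 carry 1
  1+3+1 = 5
  4+1 = 5
  3+6 = 1 carry 1
  7+1+1 = 1 carry 1
  5+4+1 = 2 carry 1
  7+6+1 = 6 carry 1
  5+2+1 = 0 carry 1
  final carry 1

0o106211554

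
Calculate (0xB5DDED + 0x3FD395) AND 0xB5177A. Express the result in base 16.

Add column by column in base 16, right to left:
  D+5 = 2 carry 1
  E+9+1 = 8 carry 1
  D+3+1 = 1 carry 1
  D+D+1 = B carry 1
  5+F+1 = 5 carry 1
  B+3+1 = F
Sum = 0xF5B182; now AND with 0xB5177A:
  F&B=B, 5&5=5, B&1=1, 1&7=1, 8&7=0, 2&A=2

0xB51102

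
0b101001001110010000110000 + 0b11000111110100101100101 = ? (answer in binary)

0b1000010001100110110010101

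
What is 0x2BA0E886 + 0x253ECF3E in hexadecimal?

Add column by column in base 16, right to left:
  6+E = 4 carry 1
  8+3+1 = C
  8+F = 7 carry 1
  E+C+1 = B carry 1
  0+E+1 = F
  A+3 = D
  B+5 = 0 carry 1
  2+2+1 = 5

0x50DFB7C4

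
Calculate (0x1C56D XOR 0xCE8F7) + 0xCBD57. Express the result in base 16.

First 0x1C56D XOR 0xCE8F7 = 0xD2D9A.
Add column by column in base 16, right to left:
  A+7 = 1 carry 1
  9+5+1 = F
  D+D = A carry 1
  2+B+1 = E
  D+C = 9 carry 1
  final carry 1

0x19EAF1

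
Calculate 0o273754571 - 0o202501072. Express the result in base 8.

0o71253477

Subtract column by column in base 8:
  1-2 → 7 (borrow)
  7-7-1 → 7 (borrow)
  5-0-1 → 4
  4-1 → 3
  5-0 → 5
  7-5 → 2
  3-2 → 1
  7-0 → 7
  2-2 → 0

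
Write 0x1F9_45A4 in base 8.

0o176242644

Expand each hex digit to 4 bits: 1=0001 F=1111 9=1001 4=0100 5=0101 A=1010 4=0100.
Group the bits in threes: 001 111 110 010 100 010 110 100 100 → 176242644.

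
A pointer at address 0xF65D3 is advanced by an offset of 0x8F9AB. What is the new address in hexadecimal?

Add column by column in base 16, right to left:
  3+B = E
  D+A = 7 carry 1
  5+9+1 = F
  6+F = 5 carry 1
  F+8+1 = 8 carry 1
  final carry 1

0x185F7E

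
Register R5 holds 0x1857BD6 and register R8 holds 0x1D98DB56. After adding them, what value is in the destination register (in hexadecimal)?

0x1F1E572C

Add column by column in base 16, right to left:
  6+6 = C
  D+5 = 2 carry 1
  B+B+1 = 7 carry 1
  7+D+1 = 5 carry 1
  5+8+1 = E
  8+9 = 1 carry 1
  1+D+1 = F
  0+1 = 1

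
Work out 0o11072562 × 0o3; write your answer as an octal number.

0o33260126

Multiply each base-8 digit by 3, carrying:
  2×3 = 6 → write 6
  6×3 = 18 → write 2 carry 2
  5×3+2 = 17 → write 1 carry 2
  2×3+2 = 8 → write 0 carry 1
  7×3+1 = 22 → write 6 carry 2
  0×3+2 = 2 → write 2
  1×3 = 3 → write 3
  1×3 = 3 → write 3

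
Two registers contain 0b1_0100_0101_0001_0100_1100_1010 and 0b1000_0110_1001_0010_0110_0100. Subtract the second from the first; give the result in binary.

Subtract column by column in base 2:
  0-0 → 0
  1-0 → 1
  0-1 → 1 (borrow)
  1-0-1 → 0
  0-0 → 0
  0-1 → 1 (borrow)
  1-1-1 → 1 (borrow)
  1-0-1 → 0
  0-0 → 0
  0-1 → 1 (borrow)
  1-0-1 → 0
  0-0 → 0
  1-1 → 0
  0-0 → 0
  0-0 → 0
  0-1 → 1 (borrow)
  1-0-1 → 0
  0-1 → 1 (borrow)
  1-1-1 → 1 (borrow)
  0-0-1 → 1 (borrow)
  0-0-1 → 1 (borrow)
  0-0-1 → 1 (borrow)
  1-0-1 → 0
  0-1 → 1 (borrow)
  1-0-1 → 0

0b101111101000001001100110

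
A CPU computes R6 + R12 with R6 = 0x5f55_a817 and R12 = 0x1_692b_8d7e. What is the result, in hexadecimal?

Add column by column in base 16, right to left:
  7+e = 5 carry 1
  1+7+1 = 9
  8+d = 5 carry 1
  a+8+1 = 3 carry 1
  5+b+1 = 1 carry 1
  5+2+1 = 8
  f+9 = 8 carry 1
  5+6+1 = c
  0+1 = 1

0x1c8813595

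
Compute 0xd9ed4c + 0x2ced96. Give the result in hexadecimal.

0x106dae2

Add column by column in base 16, right to left:
  c+6 = 2 carry 1
  4+9+1 = e
  d+d = a carry 1
  e+e+1 = d carry 1
  9+c+1 = 6 carry 1
  d+2+1 = 0 carry 1
  final carry 1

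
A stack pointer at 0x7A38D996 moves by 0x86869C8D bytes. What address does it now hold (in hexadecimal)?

Add column by column in base 16, right to left:
  6+D = 3 carry 1
  9+8+1 = 2 carry 1
  9+C+1 = 6 carry 1
  D+9+1 = 7 carry 1
  8+6+1 = F
  3+8 = B
  A+6 = 0 carry 1
  7+8+1 = 0 carry 1
  final carry 1

0x100BF7623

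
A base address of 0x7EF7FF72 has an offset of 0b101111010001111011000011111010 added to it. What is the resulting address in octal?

0o25617730154

0x7EF7FF72 = 0o17675777562 in octal.
0b101111010001111011000011111010 = 0o5721730372 in octal.
Add column by column in base 8, right to left:
  2+2 = 4
  6+7 = 5 carry 1
  5+3+1 = 1 carry 1
  7+0+1 = 0 carry 1
  7+3+1 = 3 carry 1
  7+7+1 = 7 carry 1
  5+1+1 = 7
  7+2 = 1 carry 1
  6+7+1 = 6 carry 1
  7+5+1 = 5 carry 1
  1+0+1 = 2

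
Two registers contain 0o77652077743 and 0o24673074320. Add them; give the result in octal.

0o124545174263

Add column by column in base 8, right to left:
  3+0 = 3
  4+2 = 6
  7+3 = 2 carry 1
  7+4+1 = 4 carry 1
  7+7+1 = 7 carry 1
  0+0+1 = 1
  2+3 = 5
  5+7 = 4 carry 1
  6+6+1 = 5 carry 1
  7+4+1 = 4 carry 1
  7+2+1 = 2 carry 1
  final carry 1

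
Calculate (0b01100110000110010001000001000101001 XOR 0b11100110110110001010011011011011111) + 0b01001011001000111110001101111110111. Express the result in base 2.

0b11001011111001011001101000011101101

First 0b01100110000110010001000001000101001 XOR 0b11100110110110001010011011011011111 = 0b10000000110000011011011010011110110.
Add column by column in base 2, right to left:
  0+1 = 1
  1+1 = 0 carry 1
  1+1+1 = 1 carry 1
  0+0+1 = 1
  1+1 = 0 carry 1
  1+1+1 = 1 carry 1
  1+1+1 = 1 carry 1
  1+1+1 = 1 carry 1
  0+1+1 = 0 carry 1
  0+1+1 = 0 carry 1
  1+0+1 = 0 carry 1
  0+1+1 = 0 carry 1
  1+1+1 = 1 carry 1
  1+0+1 = 0 carry 1
  0+0+1 = 1
  1+0 = 1
  1+1 = 0 carry 1
  0+1+1 = 0 carry 1
  1+1+1 = 1 carry 1
  1+1+1 = 1 carry 1
  0+1+1 = 0 carry 1
  0+0+1 = 1
  0+0 = 0
  0+0 = 0
  0+1 = 1
  1+0 = 1
  1+0 = 1
  0+1 = 1
  0+1 = 1
  0+0 = 0
  0+1 = 1
  0+0 = 0
  0+0 = 0
  0+1 = 1
  1+0 = 1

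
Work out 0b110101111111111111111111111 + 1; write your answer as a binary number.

The trailing 22 digits are 1 (max in base 2), so adding 1 cascades: they roll to 0 and the next digit up increments.

0b110110000000000000000000000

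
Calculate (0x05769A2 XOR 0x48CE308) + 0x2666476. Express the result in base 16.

First 0x05769A2 XOR 0x48CE308 = 0x4DB8AAA.
Add column by column in base 16, right to left:
  A+6 = 0 carry 1
  A+7+1 = 2 carry 1
  A+4+1 = F
  8+6 = E
  B+6 = 1 carry 1
  D+6+1 = 4 carry 1
  4+2+1 = 7

0x741EF20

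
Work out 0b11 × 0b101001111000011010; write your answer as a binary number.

0b1111101101001001110

Multiply each base-2 digit by 3, carrying:
  0×3 = 0 → write 0
  1×3 = 3 → write 1 carry 1
  0×3+1 = 1 → write 1
  1×3 = 3 → write 1 carry 1
  1×3+1 = 4 → write 0 carry 2
  0×3+2 = 2 → write 0 carry 1
  0×3+1 = 1 → write 1
  0×3 = 0 → write 0
  0×3 = 0 → write 0
  1×3 = 3 → write 1 carry 1
  1×3+1 = 4 → write 0 carry 2
  1×3+2 = 5 → write 1 carry 2
  1×3+2 = 5 → write 1 carry 2
  0×3+2 = 2 → write 0 carry 1
  0×3+1 = 1 → write 1
  1×3 = 3 → write 1 carry 1
  0×3+1 = 1 → write 1
  1×3 = 3 → write 1 carry 1
  remaining carry: 1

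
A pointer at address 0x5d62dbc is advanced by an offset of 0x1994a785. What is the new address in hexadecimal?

0x1f6ad541

Add column by column in base 16, right to left:
  c+5 = 1 carry 1
  b+8+1 = 4 carry 1
  d+7+1 = 5 carry 1
  2+a+1 = d
  6+4 = a
  d+9 = 6 carry 1
  5+9+1 = f
  0+1 = 1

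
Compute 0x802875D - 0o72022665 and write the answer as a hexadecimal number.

0x71A61A8

0o72022665 = 0xE825B5 in hexadecimal.
Subtract column by column in base 16:
  D-5 → 8
  5-B → A (borrow)
  7-5-1 → 1
  8-2 → 6
  2-8 → A (borrow)
  0-E-1 → 1 (borrow)
  8-0-1 → 7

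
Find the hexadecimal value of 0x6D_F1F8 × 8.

Multiply each base-16 digit by 8, carrying:
  8×8 = 64 → write 0 carry 4
  F×8+4 = 124 → write C carry 7
  1×8+7 = 15 → write F
  F×8 = 120 → write 8 carry 7
  D×8+7 = 111 → write F carry 6
  6×8+6 = 54 → write 6 carry 3
  remaining carry: 3

0x36F8FC0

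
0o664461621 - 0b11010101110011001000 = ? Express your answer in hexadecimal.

0x6C506C9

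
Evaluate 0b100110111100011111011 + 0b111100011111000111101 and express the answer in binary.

Add column by column in base 2, right to left:
  1+1 = 0 carry 1
  1+0+1 = 0 carry 1
  0+1+1 = 0 carry 1
  1+1+1 = 1 carry 1
  1+1+1 = 1 carry 1
  1+1+1 = 1 carry 1
  1+0+1 = 0 carry 1
  1+0+1 = 0 carry 1
  0+0+1 = 1
  0+1 = 1
  0+1 = 1
  1+1 = 0 carry 1
  1+1+1 = 1 carry 1
  1+1+1 = 1 carry 1
  1+0+1 = 0 carry 1
  0+0+1 = 1
  1+0 = 1
  1+1 = 0 carry 1
  0+1+1 = 0 carry 1
  0+1+1 = 0 carry 1
  1+1+1 = 1 carry 1
  final carry 1

0b1100011011011100111000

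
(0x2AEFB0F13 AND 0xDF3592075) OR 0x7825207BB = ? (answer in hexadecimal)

0x7A25B07BB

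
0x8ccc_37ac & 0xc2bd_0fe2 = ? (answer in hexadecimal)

AND each hex digit independently (no carries):
  8&c=8, c&2=0, c&b=8, c&d=c, 3&0=0, 7&f=7, a&e=a, c&2=0

0x808c07a0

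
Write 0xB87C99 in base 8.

Expand each hex digit to 4 bits: B=1011 8=1000 7=0111 C=1100 9=1001 9=1001.
Group the bits in threes: 101 110 000 111 110 010 011 001 → 56076231.

0o56076231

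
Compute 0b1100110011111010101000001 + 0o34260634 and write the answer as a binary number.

0b10000010110101011011011101

0o34260634 = 0b11100010110000110011100 in binary.
Add column by column in base 2, right to left:
  1+0 = 1
  0+0 = 0
  0+1 = 1
  0+1 = 1
  0+1 = 1
  0+0 = 0
  1+0 = 1
  0+1 = 1
  1+1 = 0 carry 1
  0+0+1 = 1
  1+0 = 1
  0+0 = 0
  1+0 = 1
  1+1 = 0 carry 1
  1+1+1 = 1 carry 1
  1+0+1 = 0 carry 1
  1+1+1 = 1 carry 1
  0+0+1 = 1
  0+0 = 0
  1+0 = 1
  1+1 = 0 carry 1
  0+1+1 = 0 carry 1
  0+1+1 = 0 carry 1
  1+0+1 = 0 carry 1
  1+0+1 = 0 carry 1
  final carry 1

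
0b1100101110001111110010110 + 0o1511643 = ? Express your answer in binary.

0b1100111011011001100111001

0o1511643 = 0b1101001001110100011 in binary.
Add column by column in base 2, right to left:
  0+1 = 1
  1+1 = 0 carry 1
  1+0+1 = 0 carry 1
  0+0+1 = 1
  1+0 = 1
  0+1 = 1
  0+0 = 0
  1+1 = 0 carry 1
  1+1+1 = 1 carry 1
  1+1+1 = 1 carry 1
  1+0+1 = 0 carry 1
  1+0+1 = 0 carry 1
  1+1+1 = 1 carry 1
  0+0+1 = 1
  0+0 = 0
  0+1 = 1
  1+0 = 1
  1+1 = 0 carry 1
  1+1+1 = 1 carry 1
  0+0+1 = 1
  1+0 = 1
  0+0 = 0
  0+0 = 0
  1+0 = 1
  1+0 = 1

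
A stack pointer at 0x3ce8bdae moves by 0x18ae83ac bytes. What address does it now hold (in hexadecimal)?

0x5597415a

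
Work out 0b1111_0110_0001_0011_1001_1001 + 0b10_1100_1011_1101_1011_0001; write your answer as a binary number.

0b1001000101101000101001010

Add column by column in base 2, right to left:
  1+1 = 0 carry 1
  0+0+1 = 1
  0+0 = 0
  1+0 = 1
  1+1 = 0 carry 1
  0+1+1 = 0 carry 1
  0+0+1 = 1
  1+1 = 0 carry 1
  1+1+1 = 1 carry 1
  1+0+1 = 0 carry 1
  0+1+1 = 0 carry 1
  0+1+1 = 0 carry 1
  1+1+1 = 1 carry 1
  0+1+1 = 0 carry 1
  0+0+1 = 1
  0+1 = 1
  0+0 = 0
  1+0 = 1
  1+1 = 0 carry 1
  0+1+1 = 0 carry 1
  1+0+1 = 0 carry 1
  1+1+1 = 1 carry 1
  1+0+1 = 0 carry 1
  1+0+1 = 0 carry 1
  final carry 1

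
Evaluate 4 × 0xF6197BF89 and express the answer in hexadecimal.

Multiply each base-16 digit by 4, carrying:
  9×4 = 36 → write 4 carry 2
  8×4+2 = 34 → write 2 carry 2
  F×4+2 = 62 → write E carry 3
  B×4+3 = 47 → write F carry 2
  7×4+2 = 30 → write E carry 1
  9×4+1 = 37 → write 5 carry 2
  1×4+2 = 6 → write 6
  6×4 = 24 → write 8 carry 1
  F×4+1 = 61 → write D carry 3
  remaining carry: 3

0x3D865EFE24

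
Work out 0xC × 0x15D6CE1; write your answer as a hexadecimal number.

0x10611A8C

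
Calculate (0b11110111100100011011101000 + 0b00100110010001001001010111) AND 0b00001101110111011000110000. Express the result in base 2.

0b1101110101000000110000

Add column by column in base 2, right to left:
  0+1 = 1
  0+1 = 1
  0+1 = 1
  1+0 = 1
  0+1 = 1
  1+0 = 1
  1+1 = 0 carry 1
  1+0+1 = 0 carry 1
  0+0+1 = 1
  1+1 = 0 carry 1
  1+0+1 = 0 carry 1
  0+0+1 = 1
  0+1 = 1
  0+0 = 0
  1+0 = 1
  0+0 = 0
  0+1 = 1
  1+0 = 1
  1+0 = 1
  1+1 = 0 carry 1
  1+1+1 = 1 carry 1
  0+0+1 = 1
  1+0 = 1
  1+1 = 0 carry 1
  1+0+1 = 0 carry 1
  1+0+1 = 0 carry 1
  final carry 1
Sum = 0b100011101110101100100111111; now AND with 0b00001101110111011000110000:
  100011101110101100100111111
& 000001101110111011000110000
= 000001101110101000000110000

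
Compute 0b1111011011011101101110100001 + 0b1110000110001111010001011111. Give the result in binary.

0b11101100001101101000000000000

Add column by column in base 2, right to left:
  1+1 = 0 carry 1
  0+1+1 = 0 carry 1
  0+1+1 = 0 carry 1
  0+1+1 = 0 carry 1
  0+1+1 = 0 carry 1
  1+0+1 = 0 carry 1
  0+1+1 = 0 carry 1
  1+0+1 = 0 carry 1
  1+0+1 = 0 carry 1
  1+0+1 = 0 carry 1
  0+1+1 = 0 carry 1
  1+0+1 = 0 carry 1
  1+1+1 = 1 carry 1
  0+1+1 = 0 carry 1
  1+1+1 = 1 carry 1
  1+1+1 = 1 carry 1
  1+0+1 = 0 carry 1
  0+0+1 = 1
  1+0 = 1
  1+1 = 0 carry 1
  0+1+1 = 0 carry 1
  1+0+1 = 0 carry 1
  1+0+1 = 0 carry 1
  0+0+1 = 1
  1+0 = 1
  1+1 = 0 carry 1
  1+1+1 = 1 carry 1
  1+1+1 = 1 carry 1
  final carry 1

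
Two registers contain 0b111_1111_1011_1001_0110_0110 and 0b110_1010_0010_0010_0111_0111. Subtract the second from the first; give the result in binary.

Subtract column by column in base 2:
  0-1 → 1 (borrow)
  1-1-1 → 1 (borrow)
  1-1-1 → 1 (borrow)
  0-0-1 → 1 (borrow)
  0-1-1 → 0 (borrow)
  1-1-1 → 1 (borrow)
  1-1-1 → 1 (borrow)
  0-0-1 → 1 (borrow)
  1-0-1 → 0
  0-1 → 1 (borrow)
  0-0-1 → 1 (borrow)
  1-0-1 → 0
  1-0 → 1
  1-1 → 0
  0-0 → 0
  1-0 → 1
  1-0 → 1
  1-1 → 0
  1-0 → 1
  1-1 → 0
  1-0 → 1
  1-1 → 0
  1-1 → 0

0b101011001011011101111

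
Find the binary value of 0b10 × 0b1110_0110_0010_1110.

0b11100110001011100

Multiply each base-2 digit by 2, carrying:
  0×2 = 0 → write 0
  1×2 = 2 → write 0 carry 1
  1×2+1 = 3 → write 1 carry 1
  1×2+1 = 3 → write 1 carry 1
  0×2+1 = 1 → write 1
  1×2 = 2 → write 0 carry 1
  0×2+1 = 1 → write 1
  0×2 = 0 → write 0
  0×2 = 0 → write 0
  1×2 = 2 → write 0 carry 1
  1×2+1 = 3 → write 1 carry 1
  0×2+1 = 1 → write 1
  0×2 = 0 → write 0
  1×2 = 2 → write 0 carry 1
  1×2+1 = 3 → write 1 carry 1
  1×2+1 = 3 → write 1 carry 1
  remaining carry: 1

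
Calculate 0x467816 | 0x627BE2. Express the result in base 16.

OR each hex digit independently (no carries):
  4|6=6, 6|2=6, 7|7=7, 8|B=B, 1|E=F, 6|2=6

0x667BF6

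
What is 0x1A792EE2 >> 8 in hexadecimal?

Shifting right by 8 bits = 2 hex digits: drop the last 2.

0x1A792E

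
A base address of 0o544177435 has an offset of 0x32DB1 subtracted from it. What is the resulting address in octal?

0x32DB1 = 0o626661 in octal.
Subtract column by column in base 8:
  5-1 → 4
  3-6 → 5 (borrow)
  4-6-1 → 5 (borrow)
  7-6-1 → 0
  7-2 → 5
  1-6 → 3 (borrow)
  4-0-1 → 3
  4-0 → 4
  5-0 → 5

0o543350554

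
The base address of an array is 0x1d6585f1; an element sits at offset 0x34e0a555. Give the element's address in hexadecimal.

0x52462b46

Add column by column in base 16, right to left:
  1+5 = 6
  f+5 = 4 carry 1
  5+5+1 = b
  8+a = 2 carry 1
  5+0+1 = 6
  6+e = 4 carry 1
  d+4+1 = 2 carry 1
  1+3+1 = 5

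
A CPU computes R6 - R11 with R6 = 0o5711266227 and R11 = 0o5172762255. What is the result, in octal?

0o516303752

Subtract column by column in base 8:
  7-5 → 2
  2-5 → 5 (borrow)
  2-2-1 → 7 (borrow)
  6-2-1 → 3
  6-6 → 0
  2-7 → 3 (borrow)
  1-2-1 → 6 (borrow)
  1-7-1 → 1 (borrow)
  7-1-1 → 5
  5-5 → 0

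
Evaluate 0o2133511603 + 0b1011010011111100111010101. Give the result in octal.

0b1011010011111100111010101 = 0o132374725 in octal.
Add column by column in base 8, right to left:
  3+5 = 0 carry 1
  0+2+1 = 3
  6+7 = 5 carry 1
  1+4+1 = 6
  1+7 = 0 carry 1
  5+3+1 = 1 carry 1
  3+2+1 = 6
  3+3 = 6
  1+1 = 2
  2+0 = 2

0o2266106530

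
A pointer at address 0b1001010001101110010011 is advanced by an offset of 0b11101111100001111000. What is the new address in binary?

0b1101000001010000001011

Add column by column in base 2, right to left:
  1+0 = 1
  1+0 = 1
  0+0 = 0
  0+1 = 1
  1+1 = 0 carry 1
  0+1+1 = 0 carry 1
  0+1+1 = 0 carry 1
  1+0+1 = 0 carry 1
  1+0+1 = 0 carry 1
  1+0+1 = 0 carry 1
  0+0+1 = 1
  1+1 = 0 carry 1
  1+1+1 = 1 carry 1
  0+1+1 = 0 carry 1
  0+1+1 = 0 carry 1
  0+1+1 = 0 carry 1
  1+0+1 = 0 carry 1
  0+1+1 = 0 carry 1
  1+1+1 = 1 carry 1
  0+1+1 = 0 carry 1
  0+0+1 = 1
  1+0 = 1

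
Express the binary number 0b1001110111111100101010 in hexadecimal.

0x277F2A

Group the bits into nibbles: 0010 0111 0111 1111 0010 1010 → 277F2A.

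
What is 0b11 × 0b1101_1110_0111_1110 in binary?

Multiply each base-2 digit by 3, carrying:
  0×3 = 0 → write 0
  1×3 = 3 → write 1 carry 1
  1×3+1 = 4 → write 0 carry 2
  1×3+2 = 5 → write 1 carry 2
  1×3+2 = 5 → write 1 carry 2
  1×3+2 = 5 → write 1 carry 2
  1×3+2 = 5 → write 1 carry 2
  0×3+2 = 2 → write 0 carry 1
  0×3+1 = 1 → write 1
  1×3 = 3 → write 1 carry 1
  1×3+1 = 4 → write 0 carry 2
  1×3+2 = 5 → write 1 carry 2
  1×3+2 = 5 → write 1 carry 2
  0×3+2 = 2 → write 0 carry 1
  1×3+1 = 4 → write 0 carry 2
  1×3+2 = 5 → write 1 carry 2
  remaining carry: 10

0b101001101101111010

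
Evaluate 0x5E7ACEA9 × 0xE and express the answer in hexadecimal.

Multiply each base-16 digit by 14, carrying:
  9×14 = 126 → write E carry 7
  A×14+7 = 147 → write 3 carry 9
  E×14+9 = 205 → write D carry 12
  C×14+12 = 180 → write 4 carry 11
  A×14+11 = 151 → write 7 carry 9
  7×14+9 = 107 → write B carry 6
  E×14+6 = 202 → write A carry 12
  5×14+12 = 82 → write 2 carry 5
  remaining carry: 5

0x52AB74D3E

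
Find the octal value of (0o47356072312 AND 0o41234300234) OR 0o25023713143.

0o47356072312 AND 0o41234300234 = 0o41214000210.
Then OR with 0o25023713143.

0o65237713353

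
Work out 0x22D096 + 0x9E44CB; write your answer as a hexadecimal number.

0xC11561

Add column by column in base 16, right to left:
  6+B = 1 carry 1
  9+C+1 = 6 carry 1
  0+4+1 = 5
  D+4 = 1 carry 1
  2+E+1 = 1 carry 1
  2+9+1 = C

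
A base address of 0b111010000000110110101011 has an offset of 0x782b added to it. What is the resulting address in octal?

0o72102726

0b111010000000110110101011 = 0o72006653 in octal.
0x782b = 0o74053 in octal.
Add column by column in base 8, right to left:
  3+3 = 6
  5+5 = 2 carry 1
  6+0+1 = 7
  6+4 = 2 carry 1
  0+7+1 = 0 carry 1
  0+0+1 = 1
  2+0 = 2
  7+0 = 7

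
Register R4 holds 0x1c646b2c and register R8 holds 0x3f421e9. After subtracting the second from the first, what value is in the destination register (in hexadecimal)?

Subtract column by column in base 16:
  c-9 → 3
  2-e → 4 (borrow)
  b-1-1 → 9
  6-2 → 4
  4-4 → 0
  6-f → 7 (borrow)
  c-3-1 → 8
  1-0 → 1

0x18704943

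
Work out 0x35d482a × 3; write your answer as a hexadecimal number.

0xa17d87e

Multiply each base-16 digit by 3, carrying:
  a×3 = 30 → write e carry 1
  2×3+1 = 7 → write 7
  8×3 = 24 → write 8 carry 1
  4×3+1 = 13 → write d
  d×3 = 39 → write 7 carry 2
  5×3+2 = 17 → write 1 carry 1
  3×3+1 = 10 → write a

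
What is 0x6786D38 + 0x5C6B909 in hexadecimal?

0xC3F2641

Add column by column in base 16, right to left:
  8+9 = 1 carry 1
  3+0+1 = 4
  D+9 = 6 carry 1
  6+B+1 = 2 carry 1
  8+6+1 = F
  7+C = 3 carry 1
  6+5+1 = C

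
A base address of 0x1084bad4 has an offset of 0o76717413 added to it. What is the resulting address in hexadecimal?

0x118059df

0o76717413 = 0xfb9f0b in hexadecimal.
Add column by column in base 16, right to left:
  4+b = f
  d+0 = d
  a+f = 9 carry 1
  b+9+1 = 5 carry 1
  4+b+1 = 0 carry 1
  8+f+1 = 8 carry 1
  0+0+1 = 1
  1+0 = 1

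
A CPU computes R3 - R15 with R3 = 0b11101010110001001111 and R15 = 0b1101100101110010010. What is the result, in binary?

Subtract column by column in base 2:
  1-0 → 1
  1-1 → 0
  1-0 → 1
  1-0 → 1
  0-1 → 1 (borrow)
  0-0-1 → 1 (borrow)
  1-0-1 → 0
  0-1 → 1 (borrow)
  0-1-1 → 0 (borrow)
  0-1-1 → 0 (borrow)
  1-0-1 → 0
  1-1 → 0
  0-0 → 0
  1-0 → 1
  0-1 → 1 (borrow)
  1-1-1 → 1 (borrow)
  0-0-1 → 1 (borrow)
  1-1-1 → 1 (borrow)
  1-1-1 → 1 (borrow)
  1-0-1 → 0

0b1111110000010111101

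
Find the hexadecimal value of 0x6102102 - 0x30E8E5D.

0x30192A5

Subtract column by column in base 16:
  2-D → 5 (borrow)
  0-5-1 → A (borrow)
  1-E-1 → 2 (borrow)
  2-8-1 → 9 (borrow)
  0-E-1 → 1 (borrow)
  1-0-1 → 0
  6-3 → 3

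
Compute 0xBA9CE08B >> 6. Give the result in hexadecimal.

0x2EA7382

6 bits is not a whole number of base-16 digits; in binary: 10111010100111001110000010001011 >> 6 = 10111010100111001110000010.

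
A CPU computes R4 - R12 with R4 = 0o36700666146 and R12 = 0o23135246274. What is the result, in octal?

Subtract column by column in base 8:
  6-4 → 2
  4-7 → 5 (borrow)
  1-2-1 → 6 (borrow)
  6-6-1 → 7 (borrow)
  6-4-1 → 1
  6-2 → 4
  0-5 → 3 (borrow)
  0-3-1 → 4 (borrow)
  7-1-1 → 5
  6-3 → 3
  3-2 → 1

0o13543417652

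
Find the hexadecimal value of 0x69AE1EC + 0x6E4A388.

0xD7F8574

Add column by column in base 16, right to left:
  C+8 = 4 carry 1
  E+8+1 = 7 carry 1
  1+3+1 = 5
  E+A = 8 carry 1
  A+4+1 = F
  9+E = 7 carry 1
  6+6+1 = D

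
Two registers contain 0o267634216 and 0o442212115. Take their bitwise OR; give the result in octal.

0o667636317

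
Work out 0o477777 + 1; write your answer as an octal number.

0o500000

The trailing 5 digits are 7 (max in base 8), so adding 1 cascades: they roll to 0 and the next digit up increments.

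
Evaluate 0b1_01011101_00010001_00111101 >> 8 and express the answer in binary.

Right shift by 8: drop the 8 least-significant bits.

0b10101110100010001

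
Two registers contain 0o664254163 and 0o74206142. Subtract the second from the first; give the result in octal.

0o570046021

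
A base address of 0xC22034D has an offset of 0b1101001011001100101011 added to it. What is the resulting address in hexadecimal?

0xC56B678

0b1101001011001100101011 = 0x34B32B in hexadecimal.
Add column by column in base 16, right to left:
  D+B = 8 carry 1
  4+2+1 = 7
  3+3 = 6
  0+B = B
  2+4 = 6
  2+3 = 5
  C+0 = C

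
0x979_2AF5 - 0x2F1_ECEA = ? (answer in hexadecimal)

0x6873E0B

Subtract column by column in base 16:
  5-A → B (borrow)
  F-E-1 → 0
  A-C → E (borrow)
  2-E-1 → 3 (borrow)
  9-1-1 → 7
  7-F → 8 (borrow)
  9-2-1 → 6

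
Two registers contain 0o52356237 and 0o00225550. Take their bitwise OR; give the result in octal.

0o52377777

OR each oct digit independently (no carries):
  5|0=5, 2|0=2, 3|2=3, 5|2=7, 6|5=7, 2|5=7, 3|5=7, 7|0=7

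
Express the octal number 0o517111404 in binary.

Each octal digit is 3 bits: 5=101 1=001 7=111 1=001 1=001 1=001 4=100 0=000 4=100.

0b101001111001001001100000100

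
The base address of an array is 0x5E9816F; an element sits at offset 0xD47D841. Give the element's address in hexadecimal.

0x133159B0

Add column by column in base 16, right to left:
  F+1 = 0 carry 1
  6+4+1 = B
  1+8 = 9
  8+D = 5 carry 1
  9+7+1 = 1 carry 1
  E+4+1 = 3 carry 1
  5+D+1 = 3 carry 1
  final carry 1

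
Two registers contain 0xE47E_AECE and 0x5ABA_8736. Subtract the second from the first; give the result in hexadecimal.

0x89C42798

Subtract column by column in base 16:
  E-6 → 8
  C-3 → 9
  E-7 → 7
  A-8 → 2
  E-A → 4
  7-B → C (borrow)
  4-A-1 → 9 (borrow)
  E-5-1 → 8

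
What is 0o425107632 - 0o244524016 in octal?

Subtract column by column in base 8:
  2-6 → 4 (borrow)
  3-1-1 → 1
  6-0 → 6
  7-4 → 3
  0-2 → 6 (borrow)
  1-5-1 → 3 (borrow)
  5-4-1 → 0
  2-4 → 6 (borrow)
  4-2-1 → 1

0o160363614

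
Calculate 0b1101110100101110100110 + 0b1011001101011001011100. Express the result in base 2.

0b11001000010001000000010

Add column by column in base 2, right to left:
  0+0 = 0
  1+0 = 1
  1+1 = 0 carry 1
  0+1+1 = 0 carry 1
  0+1+1 = 0 carry 1
  1+0+1 = 0 carry 1
  0+1+1 = 0 carry 1
  1+0+1 = 0 carry 1
  1+0+1 = 0 carry 1
  1+1+1 = 1 carry 1
  0+1+1 = 0 carry 1
  1+0+1 = 0 carry 1
  0+1+1 = 0 carry 1
  0+0+1 = 1
  1+1 = 0 carry 1
  0+1+1 = 0 carry 1
  1+0+1 = 0 carry 1
  1+0+1 = 0 carry 1
  1+1+1 = 1 carry 1
  0+1+1 = 0 carry 1
  1+0+1 = 0 carry 1
  1+1+1 = 1 carry 1
  final carry 1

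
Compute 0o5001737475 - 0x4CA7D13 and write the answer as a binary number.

0o5001737475 = 0b101000000001111011111100111101 in binary.
0x4CA7D13 = 0b100110010100111110100010011 in binary.
Subtract column by column in base 2:
  1-1 → 0
  0-1 → 1 (borrow)
  1-0-1 → 0
  1-0 → 1
  1-1 → 0
  1-0 → 1
  0-0 → 0
  0-0 → 0
  1-1 → 0
  1-0 → 1
  1-1 → 0
  1-1 → 0
  1-1 → 0
  1-1 → 0
  0-1 → 1 (borrow)
  1-0-1 → 0
  1-0 → 1
  1-1 → 0
  1-0 → 1
  0-1 → 1 (borrow)
  0-0-1 → 1 (borrow)
  0-0-1 → 1 (borrow)
  0-1-1 → 0 (borrow)
  0-1-1 → 0 (borrow)
  0-0-1 → 1 (borrow)
  0-0-1 → 1 (borrow)
  0-1-1 → 0 (borrow)
  1-0-1 → 0
  0-0 → 0
  1-0 → 1

0b100011001111010100001000101010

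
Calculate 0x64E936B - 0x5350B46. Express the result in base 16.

Subtract column by column in base 16:
  B-6 → 5
  6-4 → 2
  3-B → 8 (borrow)
  9-0-1 → 8
  E-5 → 9
  4-3 → 1
  6-5 → 1

0x1198825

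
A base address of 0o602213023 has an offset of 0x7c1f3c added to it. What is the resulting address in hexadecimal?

0x685354f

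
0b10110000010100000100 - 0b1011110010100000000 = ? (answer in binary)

0b1010010000000000100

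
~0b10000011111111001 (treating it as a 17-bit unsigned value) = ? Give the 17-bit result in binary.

Invert each bit: 10000011111111001 → 01111100000000110.

0b01111100000000110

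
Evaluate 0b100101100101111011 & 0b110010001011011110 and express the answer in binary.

AND bit by bit (1 only where both bits are 1):
  100101100101111011
& 110010001011011110
= 100000000001011010

0b100000000001011010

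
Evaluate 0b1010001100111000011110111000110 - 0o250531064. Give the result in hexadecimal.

0x4ef98b92

0b1010001100111000011110111000110 = 0x519c3dc6 in hexadecimal.
0o250531064 = 0x2a2b234 in hexadecimal.
Subtract column by column in base 16:
  6-4 → 2
  c-3 → 9
  d-2 → b
  3-b → 8 (borrow)
  c-2-1 → 9
  9-a → f (borrow)
  1-2-1 → e (borrow)
  5-0-1 → 4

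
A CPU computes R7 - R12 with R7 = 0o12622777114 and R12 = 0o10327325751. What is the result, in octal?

0o2273451143

Subtract column by column in base 8:
  4-1 → 3
  1-5 → 4 (borrow)
  1-7-1 → 1 (borrow)
  7-5-1 → 1
  7-2 → 5
  7-3 → 4
  2-7 → 3 (borrow)
  2-2-1 → 7 (borrow)
  6-3-1 → 2
  2-0 → 2
  1-1 → 0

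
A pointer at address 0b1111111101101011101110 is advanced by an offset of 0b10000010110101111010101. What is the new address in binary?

Add column by column in base 2, right to left:
  0+1 = 1
  1+0 = 1
  1+1 = 0 carry 1
  1+0+1 = 0 carry 1
  0+1+1 = 0 carry 1
  1+0+1 = 0 carry 1
  1+1+1 = 1 carry 1
  1+1+1 = 1 carry 1
  0+1+1 = 0 carry 1
  1+1+1 = 1 carry 1
  0+0+1 = 1
  1+1 = 0 carry 1
  1+0+1 = 0 carry 1
  0+1+1 = 0 carry 1
  1+1+1 = 1 carry 1
  1+0+1 = 0 carry 1
  1+1+1 = 1 carry 1
  1+0+1 = 0 carry 1
  1+0+1 = 0 carry 1
  1+0+1 = 0 carry 1
  1+0+1 = 0 carry 1
  1+0+1 = 0 carry 1
  0+1+1 = 0 carry 1
  final carry 1

0b100000010100011011000011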